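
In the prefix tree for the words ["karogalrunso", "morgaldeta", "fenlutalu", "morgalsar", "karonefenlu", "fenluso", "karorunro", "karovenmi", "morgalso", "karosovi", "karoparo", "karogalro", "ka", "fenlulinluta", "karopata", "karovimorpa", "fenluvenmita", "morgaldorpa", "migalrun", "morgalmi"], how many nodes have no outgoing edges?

Leaves are exactly the stored words that no other stored word extends.
Those words: "fenlulinluta", "fenluso", "fenlutalu", "fenluvenmita", "karogalro", "karogalrunso", "karonefenlu", "karoparo", "karopata", "karorunro", "karosovi", "karovenmi", "karovimorpa", "migalrun", "morgaldeta", "morgaldorpa", "morgalmi", "morgalsar", "morgalso"
Leaf count: 19

19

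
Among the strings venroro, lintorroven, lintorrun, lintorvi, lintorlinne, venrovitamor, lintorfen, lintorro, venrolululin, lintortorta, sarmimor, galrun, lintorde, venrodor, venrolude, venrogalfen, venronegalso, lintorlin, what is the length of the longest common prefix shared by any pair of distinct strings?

Look for the deepest trie node that still has at least two words in its subtree.
e.g. "lintorlin" and "lintorlinne" share the prefix "lintorlin" of length 9; no pair shares a longer one.
Longest shared-prefix length: 9

9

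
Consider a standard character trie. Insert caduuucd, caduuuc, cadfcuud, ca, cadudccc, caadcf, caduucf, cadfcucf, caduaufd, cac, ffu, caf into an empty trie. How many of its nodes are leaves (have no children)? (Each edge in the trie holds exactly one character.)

Leaves are exactly the stored words that no other stored word extends.
Those words: "caadcf", "cac", "cadfcucf", "cadfcuud", "caduaufd", "cadudccc", "caduucf", "caduuucd", "caf", "ffu"
Leaf count: 10

10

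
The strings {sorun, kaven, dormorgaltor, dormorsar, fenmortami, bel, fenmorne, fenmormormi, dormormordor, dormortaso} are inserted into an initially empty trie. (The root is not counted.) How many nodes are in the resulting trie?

Trace insertions, counting only characters that open a new branch:
  "sorun" → 5 new (s, o, r, u, n)
  "kaven" → 5 new (k, a, v, e, n)
  "dormorgaltor" → 12 new (d, o, r, m, o, r, g, a, l, t, o, r)
  "dormorsar" → prefix "dormor" already present; 3 new (s, a, r)
  "fenmortami" → 10 new (f, e, n, m, o, r, t, a, m, i)
  "bel" → 3 new (b, e, l)
  "fenmorne" → prefix "fenmor" already present; 2 new (n, e)
  "fenmormormi" → prefix "fenmor" already present; 5 new (m, o, r, m, i)
  "dormormordor" → prefix "dormor" already present; 6 new (m, o, r, d, o, r)
  "dormortaso" → prefix "dormor" already present; 4 new (t, a, s, o)
Total nodes = 5 + 5 + 12 + 3 + 10 + 3 + 2 + 5 + 6 + 4 = 55

55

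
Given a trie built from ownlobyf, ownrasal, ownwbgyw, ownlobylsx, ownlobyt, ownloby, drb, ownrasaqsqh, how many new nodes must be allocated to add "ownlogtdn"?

4

The longest prefix of "ownlogtdn" already in the trie is "ownlo" (length 5).
Each of the 4 remaining characters creates one node.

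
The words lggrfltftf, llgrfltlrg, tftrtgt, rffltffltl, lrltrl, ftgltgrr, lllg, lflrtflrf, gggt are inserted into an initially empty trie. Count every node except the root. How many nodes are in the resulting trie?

Insert word by word; a character creates a node only if that edge doesn't already exist:
  "lggrfltftf" → 10 new (l, g, g, r, f, l, t, f, t, f)
  "llgrfltlrg" → prefix "l" already present; 9 new (l, g, r, f, l, t, l, r, g)
  "tftrtgt" → 7 new (t, f, t, r, t, g, t)
  "rffltffltl" → 10 new (r, f, f, l, t, f, f, l, t, l)
  "lrltrl" → prefix "l" already present; 5 new (r, l, t, r, l)
  "ftgltgrr" → 8 new (f, t, g, l, t, g, r, r)
  "lllg" → prefix "ll" already present; 2 new (l, g)
  "lflrtflrf" → prefix "l" already present; 8 new (f, l, r, t, f, l, r, f)
  "gggt" → 4 new (g, g, g, t)
Total nodes = 10 + 9 + 7 + 10 + 5 + 8 + 2 + 8 + 4 = 63

63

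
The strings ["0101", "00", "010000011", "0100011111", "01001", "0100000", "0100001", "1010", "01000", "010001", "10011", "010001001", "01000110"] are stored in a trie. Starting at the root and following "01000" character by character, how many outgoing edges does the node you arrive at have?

2

Follow the path "01000" to its node, then look at its outgoing edges.
Characters that immediately follow "01000" among the stored strings: {0, 1}.
That node has 2 child edges.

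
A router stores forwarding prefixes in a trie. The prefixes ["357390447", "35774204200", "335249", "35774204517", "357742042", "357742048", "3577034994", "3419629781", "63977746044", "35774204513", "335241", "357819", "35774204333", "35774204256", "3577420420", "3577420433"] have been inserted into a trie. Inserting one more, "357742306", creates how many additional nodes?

Walking "357742306" from the root, the first 6 characters ("357742") follow existing edges; "3" is the first miss.
So 9 − 6 = 3 new nodes.

3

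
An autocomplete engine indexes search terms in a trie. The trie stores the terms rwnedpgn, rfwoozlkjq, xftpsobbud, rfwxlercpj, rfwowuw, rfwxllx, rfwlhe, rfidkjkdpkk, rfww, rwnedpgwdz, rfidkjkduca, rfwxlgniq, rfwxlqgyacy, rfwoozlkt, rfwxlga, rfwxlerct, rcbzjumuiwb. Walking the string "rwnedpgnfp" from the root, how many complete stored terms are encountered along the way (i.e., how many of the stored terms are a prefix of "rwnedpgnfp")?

1

Traverse "rwnedpgnfp" character by character; count nodes along the way that are marked as word ends.
Prefixes of the query that are stored words: "rwnedpgn"
Count: 1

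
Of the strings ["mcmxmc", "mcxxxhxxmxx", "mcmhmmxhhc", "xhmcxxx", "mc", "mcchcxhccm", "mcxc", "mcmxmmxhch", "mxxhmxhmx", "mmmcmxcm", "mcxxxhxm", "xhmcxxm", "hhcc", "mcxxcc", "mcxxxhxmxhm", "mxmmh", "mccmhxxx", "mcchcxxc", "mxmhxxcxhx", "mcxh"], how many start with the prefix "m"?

17

Walk to "m"; the words in its subtree are exactly those with that prefix.
Matches: "mc", "mcchcxhccm", "mcchcxxc", "mccmhxxx", "mcmhmmxhhc", "mcmxmc", "mcmxmmxhch", "mcxc", "mcxh", "mcxxcc", "mcxxxhxm", "mcxxxhxmxhm", "mcxxxhxxmxx", "mmmcmxcm", "mxmhxxcxhx", "mxmmh", "mxxhmxhmx"
Count: 17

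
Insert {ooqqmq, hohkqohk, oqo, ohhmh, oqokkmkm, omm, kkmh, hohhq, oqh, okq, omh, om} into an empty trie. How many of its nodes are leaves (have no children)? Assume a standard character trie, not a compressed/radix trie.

Leaves are exactly the stored words that no other stored word extends.
Those words: "hohhq", "hohkqohk", "kkmh", "ohhmh", "okq", "omh", "omm", "ooqqmq", "oqh", "oqokkmkm"
Leaf count: 10

10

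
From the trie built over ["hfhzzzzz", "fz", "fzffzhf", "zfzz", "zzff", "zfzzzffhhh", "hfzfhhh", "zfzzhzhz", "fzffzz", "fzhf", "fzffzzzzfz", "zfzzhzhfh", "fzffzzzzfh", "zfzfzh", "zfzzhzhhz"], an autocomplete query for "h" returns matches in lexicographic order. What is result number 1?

hfhzzzzz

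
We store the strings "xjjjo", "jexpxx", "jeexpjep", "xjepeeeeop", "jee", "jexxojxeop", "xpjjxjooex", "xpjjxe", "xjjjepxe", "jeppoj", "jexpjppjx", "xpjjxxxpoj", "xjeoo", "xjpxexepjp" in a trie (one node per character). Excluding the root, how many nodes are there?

Trace insertions, counting only characters that open a new branch:
  "xjjjo" → 5 new (x, j, j, j, o)
  "jexpxx" → 6 new (j, e, x, p, x, x)
  "jeexpjep" → prefix "je" already present; 6 new (e, x, p, j, e, p)
  "xjepeeeeop" → prefix "xj" already present; 8 new (e, p, e, e, e, e, o, p)
  "jee" → prefix "jee" already present; 0 new (none)
  "jexxojxeop" → prefix "jex" already present; 7 new (x, o, j, x, e, o, p)
  "xpjjxjooex" → prefix "x" already present; 9 new (p, j, j, x, j, o, o, e, x)
  "xpjjxe" → prefix "xpjjx" already present; 1 new (e)
  "xjjjepxe" → prefix "xjjj" already present; 4 new (e, p, x, e)
  "jeppoj" → prefix "je" already present; 4 new (p, p, o, j)
  "jexpjppjx" → prefix "jexp" already present; 5 new (j, p, p, j, x)
  "xpjjxxxpoj" → prefix "xpjjx" already present; 5 new (x, x, p, o, j)
  "xjeoo" → prefix "xje" already present; 2 new (o, o)
  "xjpxexepjp" → prefix "xj" already present; 8 new (p, x, e, x, e, p, j, p)
Total nodes = 5 + 6 + 6 + 8 + 0 + 7 + 9 + 1 + 4 + 4 + 5 + 5 + 2 + 8 = 70

70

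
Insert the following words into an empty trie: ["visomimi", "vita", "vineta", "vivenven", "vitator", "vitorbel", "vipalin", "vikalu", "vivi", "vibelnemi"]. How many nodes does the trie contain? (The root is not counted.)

Count nodes per top-level branch (shared prefixes stored once):
  'v'-branch (vibelnemi, vikalu, vineta, vipalin, visomimi, vita, vitator, vitorbel, vivenven, vivi): 45 nodes
Sum: 45

45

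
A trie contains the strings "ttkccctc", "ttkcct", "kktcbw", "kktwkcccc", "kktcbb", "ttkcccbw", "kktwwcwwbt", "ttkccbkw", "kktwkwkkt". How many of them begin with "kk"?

5

Traverse to the node for "kk", then collect every word in that subtree.
Words under "kk": kktcbb, kktcbw, kktwkcccc, kktwkwkkt, kktwwcwwbt
Count: 5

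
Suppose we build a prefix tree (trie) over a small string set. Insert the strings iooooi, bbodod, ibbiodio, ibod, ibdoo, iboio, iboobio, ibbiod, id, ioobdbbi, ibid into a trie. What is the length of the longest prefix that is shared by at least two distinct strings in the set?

6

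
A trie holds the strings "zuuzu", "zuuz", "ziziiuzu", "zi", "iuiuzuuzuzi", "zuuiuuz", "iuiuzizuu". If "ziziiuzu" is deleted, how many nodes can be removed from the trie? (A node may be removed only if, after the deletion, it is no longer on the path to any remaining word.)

6

A node on "ziziiuzu"'s path can go only if nothing else ends at it or branches off below it.
The suffix "ziiuzu" (6 nodes) is used only by "ziziiuzu"; "zi" is itself a stored word, so pruning stops there.
Nodes removed: 6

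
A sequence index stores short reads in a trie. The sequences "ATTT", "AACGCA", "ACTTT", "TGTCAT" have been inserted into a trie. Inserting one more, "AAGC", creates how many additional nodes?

2

"AA" is already a path in the trie; the remaining "GC" must be added.
New nodes needed: |"AAGC"| − 2 = 4 − 2 = 2.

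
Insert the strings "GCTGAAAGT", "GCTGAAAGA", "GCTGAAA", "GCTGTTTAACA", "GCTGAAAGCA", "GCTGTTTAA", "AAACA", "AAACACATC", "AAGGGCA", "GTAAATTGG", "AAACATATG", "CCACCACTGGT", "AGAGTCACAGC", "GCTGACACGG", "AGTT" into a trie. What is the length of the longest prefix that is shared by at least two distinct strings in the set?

Equivalently: take the maximum, over all pairs, of their longest common prefix length.
e.g. "GCTGTTTAA" and "GCTGTTTAACA" share the prefix "GCTGTTTAA" of length 9; no pair shares a longer one.
Longest shared-prefix length: 9

9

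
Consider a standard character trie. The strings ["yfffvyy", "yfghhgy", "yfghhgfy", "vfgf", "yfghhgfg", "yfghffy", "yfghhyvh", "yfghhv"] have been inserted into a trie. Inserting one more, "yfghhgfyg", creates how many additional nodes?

1

Walking "yfghhgfyg" from the root, the first 8 characters ("yfghhgfy") follow existing edges; "g" is the first miss.
So 9 − 8 = 1 new nodes.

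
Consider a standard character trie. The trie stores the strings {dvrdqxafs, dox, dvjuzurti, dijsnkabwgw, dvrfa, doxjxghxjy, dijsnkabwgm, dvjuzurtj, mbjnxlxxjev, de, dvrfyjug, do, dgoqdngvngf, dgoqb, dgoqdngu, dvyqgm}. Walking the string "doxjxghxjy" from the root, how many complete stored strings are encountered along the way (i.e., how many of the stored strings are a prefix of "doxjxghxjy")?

3

Check each prefix of "doxjxghxjy" against the stored set — each match is an end-marker on the path.
Prefixes of the query that are stored words: "do", "dox", "doxjxghxjy"
Count: 3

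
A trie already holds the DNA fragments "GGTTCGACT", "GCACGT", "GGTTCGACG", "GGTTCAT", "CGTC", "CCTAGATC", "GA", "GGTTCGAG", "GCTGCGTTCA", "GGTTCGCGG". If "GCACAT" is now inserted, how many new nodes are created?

Walking "GCACAT" from the root, the first 4 characters ("GCAC") follow existing edges; "A" is the first miss.
So 6 − 4 = 2 new nodes.

2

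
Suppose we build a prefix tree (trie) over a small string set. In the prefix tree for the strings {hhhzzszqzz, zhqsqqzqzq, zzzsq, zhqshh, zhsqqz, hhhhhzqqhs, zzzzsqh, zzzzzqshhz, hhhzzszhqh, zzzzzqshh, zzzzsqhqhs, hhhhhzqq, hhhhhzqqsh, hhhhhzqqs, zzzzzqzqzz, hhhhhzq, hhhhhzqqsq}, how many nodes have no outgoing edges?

12

A leaf is a node with no children — equivalently, the end of a word that is not a proper prefix of any other stored word.
Those words: "hhhhhzqqhs", "hhhhhzqqsh", "hhhhhzqqsq", "hhhzzszhqh", "hhhzzszqzz", "zhqshh", "zhqsqqzqzq", "zhsqqz", "zzzsq", "zzzzsqhqhs", "zzzzzqshhz", "zzzzzqzqzz"
Leaf count: 12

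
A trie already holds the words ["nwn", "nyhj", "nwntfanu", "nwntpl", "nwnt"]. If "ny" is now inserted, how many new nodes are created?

0

Every character of "ny" already lies on an existing path (it is a prefix of some stored word).
No new nodes are needed: 0.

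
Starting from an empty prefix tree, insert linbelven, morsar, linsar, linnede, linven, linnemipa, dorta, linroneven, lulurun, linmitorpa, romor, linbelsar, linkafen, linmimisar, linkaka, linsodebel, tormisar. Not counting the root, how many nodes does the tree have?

Count nodes per top-level branch (shared prefixes stored once):
  'd'-branch (dorta): 5 nodes
  'l'-branch (linbelsar, linbelven, linkafen, linkaka, linmimisar, linmitorpa, linnede, linnemipa, linroneven, linsar, linsodebel, linven, lulurun): 64 nodes
  'm'-branch (morsar): 6 nodes
  'r'-branch (romor): 5 nodes
  't'-branch (tormisar): 8 nodes
Sum: 88

88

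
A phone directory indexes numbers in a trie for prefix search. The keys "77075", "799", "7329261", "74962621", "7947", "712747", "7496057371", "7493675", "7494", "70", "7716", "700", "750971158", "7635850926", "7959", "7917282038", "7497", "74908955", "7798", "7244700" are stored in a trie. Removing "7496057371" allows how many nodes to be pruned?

6

After clearing the end-marker at "7496057371", prune upward until reaching a node still needed by another word.
The suffix "057371" (6 nodes) is used only by "7496057371"; the node for "7496" still has the child "2", so pruning stops there.
Nodes removed: 6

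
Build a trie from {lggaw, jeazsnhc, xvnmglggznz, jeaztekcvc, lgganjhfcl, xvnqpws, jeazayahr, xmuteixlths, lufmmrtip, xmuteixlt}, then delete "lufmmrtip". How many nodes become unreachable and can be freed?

8

After clearing the end-marker at "lufmmrtip", prune upward until reaching a node still needed by another word.
The suffix "ufmmrtip" (8 nodes) is used only by "lufmmrtip"; the node for "l" still has the child "g", so pruning stops there.
Nodes removed: 8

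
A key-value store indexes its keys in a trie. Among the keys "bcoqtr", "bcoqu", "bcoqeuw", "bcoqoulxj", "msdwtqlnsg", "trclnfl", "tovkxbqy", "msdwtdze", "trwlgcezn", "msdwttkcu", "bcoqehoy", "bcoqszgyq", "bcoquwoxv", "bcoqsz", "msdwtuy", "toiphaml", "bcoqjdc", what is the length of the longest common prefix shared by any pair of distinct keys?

6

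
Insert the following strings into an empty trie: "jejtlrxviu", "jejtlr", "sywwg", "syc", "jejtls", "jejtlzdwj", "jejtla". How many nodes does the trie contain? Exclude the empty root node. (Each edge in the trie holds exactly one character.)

Trie structure (* marks end of a word):
(root)
├─ j
│  └─ e
│     └─ j
│        └─ t
│           └─ l
│              ├─ a *
│              ├─ r *
│              │  └─ x
│              │     └─ v
│              │        └─ i
│              │           └─ u *
│              ├─ s *
│              └─ z
│                 └─ d
│                    └─ w
│                       └─ j *
└─ s
   └─ y
      ├─ c *
      └─ w
         └─ w
            └─ g *
Counting every labelled node above: 22.

22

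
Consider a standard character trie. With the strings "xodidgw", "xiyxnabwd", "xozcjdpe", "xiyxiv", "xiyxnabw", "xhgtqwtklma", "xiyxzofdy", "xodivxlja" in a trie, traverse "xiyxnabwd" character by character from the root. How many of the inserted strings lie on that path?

Traverse "xiyxnabwd" character by character; count nodes along the way that are marked as word ends.
Prefixes of the query that are stored words: "xiyxnabw", "xiyxnabwd"
Count: 2

2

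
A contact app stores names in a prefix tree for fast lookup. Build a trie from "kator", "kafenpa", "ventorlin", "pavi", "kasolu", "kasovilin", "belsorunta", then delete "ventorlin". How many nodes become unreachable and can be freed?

A node on "ventorlin"'s path can go only if nothing else ends at it or branches off below it.
No other word shares any prefix with "ventorlin", so all 9 of its nodes go.
Nodes removed: 9

9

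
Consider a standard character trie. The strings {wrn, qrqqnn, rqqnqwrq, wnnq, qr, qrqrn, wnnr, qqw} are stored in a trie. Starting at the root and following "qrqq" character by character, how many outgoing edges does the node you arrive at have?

1

Follow the path "qrqq" to its node, then look at its outgoing edges.
Characters that immediately follow "qrqq" among the stored strings: {n}.
That node has 1 child edge.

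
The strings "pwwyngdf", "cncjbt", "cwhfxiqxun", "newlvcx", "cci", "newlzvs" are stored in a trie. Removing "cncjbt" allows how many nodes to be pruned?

5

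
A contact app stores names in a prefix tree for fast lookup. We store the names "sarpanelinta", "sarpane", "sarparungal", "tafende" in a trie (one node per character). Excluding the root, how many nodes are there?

Trie structure (* marks end of a word):
(root)
├─ s
│  └─ a
│     └─ r
│        └─ p
│           └─ a
│              ├─ n
│              │  └─ e *
│              │     └─ l
│              │        └─ i
│              │           └─ n
│              │              └─ t
│              │                 └─ a *
│              └─ r
│                 └─ u
│                    └─ n
│                       └─ g
│                          └─ a
│                             └─ l *
└─ t
   └─ a
      └─ f
         └─ e
            └─ n
               └─ d
                  └─ e *
Counting every labelled node above: 25.

25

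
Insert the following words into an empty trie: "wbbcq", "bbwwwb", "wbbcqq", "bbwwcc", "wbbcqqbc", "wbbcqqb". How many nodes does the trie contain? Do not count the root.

Insert word by word; a character creates a node only if that edge doesn't already exist:
  "wbbcq" → 5 new (w, b, b, c, q)
  "bbwwwb" → 6 new (b, b, w, w, w, b)
  "wbbcqq" → prefix "wbbcq" already present; 1 new (q)
  "bbwwcc" → prefix "bbww" already present; 2 new (c, c)
  "wbbcqqbc" → prefix "wbbcqq" already present; 2 new (b, c)
  "wbbcqqb" → prefix "wbbcqqb" already present; 0 new (none)
Total nodes = 5 + 6 + 1 + 2 + 2 + 0 = 16

16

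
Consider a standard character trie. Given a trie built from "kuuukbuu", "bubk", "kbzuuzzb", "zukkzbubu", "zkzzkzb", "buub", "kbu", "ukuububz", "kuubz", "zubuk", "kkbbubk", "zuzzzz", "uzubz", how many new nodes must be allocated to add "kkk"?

1

Walking "kkk" from the root, the first 2 characters ("kk") follow existing edges; "k" is the first miss.
Each of the 1 remaining characters creates one node.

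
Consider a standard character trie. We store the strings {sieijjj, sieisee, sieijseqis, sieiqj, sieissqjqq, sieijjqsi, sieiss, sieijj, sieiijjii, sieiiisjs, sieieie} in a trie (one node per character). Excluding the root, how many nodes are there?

37

Trie structure (* marks end of a word):
(root)
└─ s
   └─ i
      └─ e
         └─ i
            ├─ e
            │  └─ i
            │     └─ e *
            ├─ i
            │  ├─ i
            │  │  └─ s
            │  │     └─ j
            │  │        └─ s *
            │  └─ j
            │     └─ j
            │        └─ i
            │           └─ i *
            ├─ j
            │  ├─ j *
            │  │  ├─ j *
            │  │  └─ q
            │  │     └─ s
            │  │        └─ i *
            │  └─ s
            │     └─ e
            │        └─ q
            │           └─ i
            │              └─ s *
            ├─ q
            │  └─ j *
            └─ s
               ├─ e
               │  └─ e *
               └─ s *
                  └─ q
                     └─ j
                        └─ q
                           └─ q *
Counting every labelled node above: 37.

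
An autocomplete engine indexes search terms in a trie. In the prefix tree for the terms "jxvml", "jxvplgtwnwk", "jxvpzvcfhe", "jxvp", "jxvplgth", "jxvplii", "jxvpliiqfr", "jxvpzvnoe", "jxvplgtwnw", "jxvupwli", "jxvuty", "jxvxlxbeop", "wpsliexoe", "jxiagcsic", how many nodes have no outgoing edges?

A leaf is a node with no children — equivalently, the end of a word that is not a proper prefix of any other stored word.
Those words: "jxiagcsic", "jxvml", "jxvplgth", "jxvplgtwnwk", "jxvpliiqfr", "jxvpzvcfhe", "jxvpzvnoe", "jxvupwli", "jxvuty", "jxvxlxbeop", "wpsliexoe"
Leaf count: 11

11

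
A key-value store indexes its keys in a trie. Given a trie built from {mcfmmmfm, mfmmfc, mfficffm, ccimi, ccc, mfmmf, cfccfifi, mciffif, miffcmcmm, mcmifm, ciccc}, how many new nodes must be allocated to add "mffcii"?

3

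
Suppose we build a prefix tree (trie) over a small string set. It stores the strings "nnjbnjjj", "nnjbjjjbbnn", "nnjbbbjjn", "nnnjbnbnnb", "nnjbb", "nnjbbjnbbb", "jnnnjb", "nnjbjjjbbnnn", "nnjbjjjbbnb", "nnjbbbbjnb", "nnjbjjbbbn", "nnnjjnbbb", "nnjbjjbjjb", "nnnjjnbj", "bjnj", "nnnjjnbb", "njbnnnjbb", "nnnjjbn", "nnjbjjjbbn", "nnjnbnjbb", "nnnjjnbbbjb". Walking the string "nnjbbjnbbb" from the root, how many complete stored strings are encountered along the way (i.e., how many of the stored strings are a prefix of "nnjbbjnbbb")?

2

Walk "nnjbbjnbbb" from the root; an end-of-word marker is hit whenever a stored word is a prefix of "nnjbbjnbbb".
Prefixes of the query that are stored words: "nnjbb", "nnjbbjnbbb"
Count: 2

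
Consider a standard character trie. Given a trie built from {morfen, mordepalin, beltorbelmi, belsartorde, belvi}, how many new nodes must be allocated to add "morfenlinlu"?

5

"morfen" is already a path in the trie; the remaining "linlu" must be added.
So 11 − 6 = 5 new nodes.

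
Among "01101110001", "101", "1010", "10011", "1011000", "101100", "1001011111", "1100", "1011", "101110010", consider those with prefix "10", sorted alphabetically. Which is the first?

1001011111

Filter for "10…" and sort: "1001011111", "10011", "101", "1010", "1011", "101100", "1011000", "101110010"
Position 1: 1001011111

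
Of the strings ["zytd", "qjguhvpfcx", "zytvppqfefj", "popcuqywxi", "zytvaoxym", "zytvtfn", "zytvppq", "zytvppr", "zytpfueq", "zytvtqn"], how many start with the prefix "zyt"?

Walk to "zyt"; the words in its subtree are exactly those with that prefix.
Words under "zyt": zytd, zytpfueq, zytvaoxym, zytvppq, zytvppqfefj, zytvppr, zytvtfn, zytvtqn
Count: 8

8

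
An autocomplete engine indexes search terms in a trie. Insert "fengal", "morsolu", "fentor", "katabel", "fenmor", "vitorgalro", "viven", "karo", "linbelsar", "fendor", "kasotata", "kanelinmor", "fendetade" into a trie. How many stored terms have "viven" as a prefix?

Traverse to the node for "viven", then collect every word in that subtree.
Matches: "viven"
Count: 1

1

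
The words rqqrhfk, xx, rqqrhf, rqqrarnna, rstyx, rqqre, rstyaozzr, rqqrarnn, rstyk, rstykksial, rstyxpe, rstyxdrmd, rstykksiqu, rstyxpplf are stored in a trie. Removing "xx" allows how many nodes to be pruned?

2

After clearing the end-marker at "xx", prune upward until reaching a node still needed by another word.
No other word shares any prefix with "xx", so all 2 of its nodes go.
Nodes removed: 2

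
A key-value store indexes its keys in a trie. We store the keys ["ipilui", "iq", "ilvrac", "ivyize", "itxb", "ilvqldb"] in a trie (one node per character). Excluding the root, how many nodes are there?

Trie structure (* marks end of a word):
(root)
└─ i
   ├─ l
   │  └─ v
   │     ├─ q
   │     │  └─ l
   │     │     └─ d
   │     │        └─ b *
   │     └─ r
   │        └─ a
   │           └─ c *
   ├─ p
   │  └─ i
   │     └─ l
   │        └─ u
   │           └─ i *
   ├─ q *
   ├─ t
   │  └─ x
   │     └─ b *
   └─ v
      └─ y
         └─ i
            └─ z
               └─ e *
Counting every labelled node above: 24.

24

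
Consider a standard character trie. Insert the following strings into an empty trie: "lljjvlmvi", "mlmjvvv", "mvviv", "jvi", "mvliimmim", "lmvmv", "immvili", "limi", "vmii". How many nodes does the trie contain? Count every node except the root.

48

Insert word by word; a character creates a node only if that edge doesn't already exist:
  "lljjvlmvi" → 9 new (l, l, j, j, v, l, m, v, i)
  "mlmjvvv" → 7 new (m, l, m, j, v, v, v)
  "mvviv" → prefix "m" already present; 4 new (v, v, i, v)
  "jvi" → 3 new (j, v, i)
  "mvliimmim" → prefix "mv" already present; 7 new (l, i, i, m, m, i, m)
  "lmvmv" → prefix "l" already present; 4 new (m, v, m, v)
  "immvili" → 7 new (i, m, m, v, i, l, i)
  "limi" → prefix "l" already present; 3 new (i, m, i)
  "vmii" → 4 new (v, m, i, i)
Total nodes = 9 + 7 + 4 + 3 + 7 + 4 + 7 + 3 + 4 = 48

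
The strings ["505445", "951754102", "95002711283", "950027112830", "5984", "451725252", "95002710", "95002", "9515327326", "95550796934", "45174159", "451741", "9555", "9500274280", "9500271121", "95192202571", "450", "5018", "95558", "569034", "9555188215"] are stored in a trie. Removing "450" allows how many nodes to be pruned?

1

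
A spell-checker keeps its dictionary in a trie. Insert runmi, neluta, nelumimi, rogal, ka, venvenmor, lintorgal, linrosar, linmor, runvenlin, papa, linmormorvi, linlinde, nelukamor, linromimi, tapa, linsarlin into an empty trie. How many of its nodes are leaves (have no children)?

Leaves are exactly the stored words that no other stored word extends.
Those words: "ka", "linlinde", "linmormorvi", "linromimi", "linrosar", "linsarlin", "lintorgal", "nelukamor", "nelumimi", "neluta", "papa", "rogal", "runmi", "runvenlin", "tapa", "venvenmor"
Leaf count: 16

16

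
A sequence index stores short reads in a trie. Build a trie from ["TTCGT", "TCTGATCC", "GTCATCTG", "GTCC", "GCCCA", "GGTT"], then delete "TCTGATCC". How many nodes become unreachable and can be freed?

Walk "TCTGATCC" from the leaf back toward the root, removing each node that no remaining word uses.
The suffix "CTGATCC" (7 nodes) is used only by "TCTGATCC"; the node for "T" still has the child "T", so pruning stops there.
Nodes removed: 7

7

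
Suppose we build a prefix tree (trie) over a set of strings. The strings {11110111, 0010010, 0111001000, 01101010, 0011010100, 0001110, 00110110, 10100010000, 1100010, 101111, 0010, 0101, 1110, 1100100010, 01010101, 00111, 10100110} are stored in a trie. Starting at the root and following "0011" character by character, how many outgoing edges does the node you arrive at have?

Follow the path "0011" to its node, then look at its outgoing edges.
Distinct next characters after "0011": 0, 1.
That node has 2 child edges.

2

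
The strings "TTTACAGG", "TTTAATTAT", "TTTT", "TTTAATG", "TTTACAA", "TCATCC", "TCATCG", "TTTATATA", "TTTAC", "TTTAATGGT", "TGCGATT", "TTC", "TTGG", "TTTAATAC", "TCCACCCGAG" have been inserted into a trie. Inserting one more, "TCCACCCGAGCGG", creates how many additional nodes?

"TCCACCCGAG" is already a path in the trie; the remaining "CGG" must be added.
Each of the 3 remaining characters creates one node.

3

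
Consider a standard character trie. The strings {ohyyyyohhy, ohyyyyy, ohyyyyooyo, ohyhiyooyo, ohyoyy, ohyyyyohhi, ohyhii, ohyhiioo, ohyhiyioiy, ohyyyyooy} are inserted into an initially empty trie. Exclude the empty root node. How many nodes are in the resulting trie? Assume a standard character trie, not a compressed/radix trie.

32

For each word, the new-node count is its length minus the longest prefix already in the trie:
  "ohyyyyohhy" → 10 new (o, h, y, y, y, y, o, h, h, y)
  "ohyyyyy" → prefix "ohyyyy" already present; 1 new (y)
  "ohyyyyooyo" → prefix "ohyyyyo" already present; 3 new (o, y, o)
  "ohyhiyooyo" → prefix "ohy" already present; 7 new (h, i, y, o, o, y, o)
  "ohyoyy" → prefix "ohy" already present; 3 new (o, y, y)
  "ohyyyyohhi" → prefix "ohyyyyohh" already present; 1 new (i)
  "ohyhii" → prefix "ohyhi" already present; 1 new (i)
  "ohyhiioo" → prefix "ohyhii" already present; 2 new (o, o)
  "ohyhiyioiy" → prefix "ohyhiy" already present; 4 new (i, o, i, y)
  "ohyyyyooy" → prefix "ohyyyyooy" already present; 0 new (none)
Total nodes = 10 + 1 + 3 + 7 + 3 + 1 + 1 + 2 + 4 + 0 = 32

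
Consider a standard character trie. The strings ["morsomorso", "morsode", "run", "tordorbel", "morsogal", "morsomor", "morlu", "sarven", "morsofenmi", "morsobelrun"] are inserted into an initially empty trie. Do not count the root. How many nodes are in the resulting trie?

46

Count nodes per top-level branch (shared prefixes stored once):
  'm'-branch (morlu, morsobelrun, morsode, morsofenmi, morsogal, morsomor, morsomorso): 28 nodes
  'r'-branch (run): 3 nodes
  's'-branch (sarven): 6 nodes
  't'-branch (tordorbel): 9 nodes
Sum: 46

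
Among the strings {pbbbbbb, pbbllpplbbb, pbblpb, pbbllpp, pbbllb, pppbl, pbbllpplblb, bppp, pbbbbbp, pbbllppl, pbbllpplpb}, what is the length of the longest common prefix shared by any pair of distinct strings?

The deepest shared node is where two words last agree before diverging.
"pbbllpplbbb" and "pbbllpplblb" agree on "pbbllpplb" (9 characters) before diverging; nothing deeper is shared.
Longest shared-prefix length: 9

9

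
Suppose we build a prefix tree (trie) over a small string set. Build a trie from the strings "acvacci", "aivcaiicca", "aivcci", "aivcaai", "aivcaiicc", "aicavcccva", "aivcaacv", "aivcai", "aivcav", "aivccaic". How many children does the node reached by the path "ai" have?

2

Follow the path "ai" to its node, then look at its outgoing edges.
Distinct next characters after "ai": c, v.
That node has 2 child edges.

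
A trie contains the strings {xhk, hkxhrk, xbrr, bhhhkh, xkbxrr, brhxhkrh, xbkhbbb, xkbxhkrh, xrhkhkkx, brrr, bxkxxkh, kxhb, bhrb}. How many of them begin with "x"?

6

Walk to "x"; the words in its subtree are exactly those with that prefix.
Words under "x": xbkhbbb, xbrr, xhk, xkbxhkrh, xkbxrr, xrhkhkkx
Count: 6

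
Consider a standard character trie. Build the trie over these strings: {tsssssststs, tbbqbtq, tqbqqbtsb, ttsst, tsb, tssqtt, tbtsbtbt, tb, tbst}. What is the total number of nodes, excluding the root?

41

Trace insertions, counting only characters that open a new branch:
  "tsssssststs" → 11 new (t, s, s, s, s, s, s, t, s, t, s)
  "tbbqbtq" → prefix "t" already present; 6 new (b, b, q, b, t, q)
  "tqbqqbtsb" → prefix "t" already present; 8 new (q, b, q, q, b, t, s, b)
  "ttsst" → prefix "t" already present; 4 new (t, s, s, t)
  "tsb" → prefix "ts" already present; 1 new (b)
  "tssqtt" → prefix "tss" already present; 3 new (q, t, t)
  "tbtsbtbt" → prefix "tb" already present; 6 new (t, s, b, t, b, t)
  "tb" → prefix "tb" already present; 0 new (none)
  "tbst" → prefix "tb" already present; 2 new (s, t)
Total nodes = 11 + 6 + 8 + 4 + 1 + 3 + 6 + 0 + 2 = 41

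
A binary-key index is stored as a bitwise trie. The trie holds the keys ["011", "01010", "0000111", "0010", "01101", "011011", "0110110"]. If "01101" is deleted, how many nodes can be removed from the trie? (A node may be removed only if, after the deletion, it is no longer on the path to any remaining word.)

0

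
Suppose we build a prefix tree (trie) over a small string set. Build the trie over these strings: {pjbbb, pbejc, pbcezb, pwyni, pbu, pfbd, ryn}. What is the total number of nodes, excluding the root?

Count nodes per top-level branch (shared prefixes stored once):
  'p'-branch (pbcezb, pbejc, pbu, pfbd, pjbbb, pwyni): 21 nodes
  'r'-branch (ryn): 3 nodes
Sum: 24

24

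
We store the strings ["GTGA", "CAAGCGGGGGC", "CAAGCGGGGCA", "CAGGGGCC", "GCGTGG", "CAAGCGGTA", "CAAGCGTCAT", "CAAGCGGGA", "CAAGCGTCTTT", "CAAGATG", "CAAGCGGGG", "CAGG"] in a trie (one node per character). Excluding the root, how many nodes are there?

Count nodes per top-level branch (shared prefixes stored once):
  'C'-branch (CAAGATG, CAAGCGGGA, CAAGCGGGG, CAAGCGGGGCA, CAAGCGGGGGC, CAAGCGGTA, CAAGCGTCAT, CAAGCGTCTTT, CAGG, CAGGGGCC): 32 nodes
  'G'-branch (GCGTGG, GTGA): 9 nodes
Sum: 41

41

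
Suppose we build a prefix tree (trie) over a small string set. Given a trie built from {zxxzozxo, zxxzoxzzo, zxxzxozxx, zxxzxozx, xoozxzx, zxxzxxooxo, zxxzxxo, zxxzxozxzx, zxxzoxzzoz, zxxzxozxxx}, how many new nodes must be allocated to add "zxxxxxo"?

4

Walking "zxxxxxo" from the root, the first 3 characters ("zxx") follow existing edges; "x" is the first miss.
So 7 − 3 = 4 new nodes.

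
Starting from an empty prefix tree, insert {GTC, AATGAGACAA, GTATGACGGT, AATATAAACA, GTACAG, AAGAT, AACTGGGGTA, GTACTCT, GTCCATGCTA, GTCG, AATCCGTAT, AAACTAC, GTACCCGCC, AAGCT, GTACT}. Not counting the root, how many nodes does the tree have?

71

For each word, the new-node count is its length minus the longest prefix already in the trie:
  "GTC" → 3 new (G, T, C)
  "AATGAGACAA" → 10 new (A, A, T, G, A, G, A, C, A, A)
  "GTATGACGGT" → prefix "GT" already present; 8 new (A, T, G, A, C, G, G, T)
  "AATATAAACA" → prefix "AAT" already present; 7 new (A, T, A, A, A, C, A)
  "GTACAG" → prefix "GTA" already present; 3 new (C, A, G)
  "AAGAT" → prefix "AA" already present; 3 new (G, A, T)
  "AACTGGGGTA" → prefix "AA" already present; 8 new (C, T, G, G, G, G, T, A)
  "GTACTCT" → prefix "GTAC" already present; 3 new (T, C, T)
  "GTCCATGCTA" → prefix "GTC" already present; 7 new (C, A, T, G, C, T, A)
  "GTCG" → prefix "GTC" already present; 1 new (G)
  "AATCCGTAT" → prefix "AAT" already present; 6 new (C, C, G, T, A, T)
  "AAACTAC" → prefix "AA" already present; 5 new (A, C, T, A, C)
  "GTACCCGCC" → prefix "GTAC" already present; 5 new (C, C, G, C, C)
  "AAGCT" → prefix "AAG" already present; 2 new (C, T)
  "GTACT" → prefix "GTACT" already present; 0 new (none)
Total nodes = 3 + 10 + 8 + 7 + 3 + 3 + 8 + 3 + 7 + 1 + 6 + 5 + 5 + 2 + 0 = 71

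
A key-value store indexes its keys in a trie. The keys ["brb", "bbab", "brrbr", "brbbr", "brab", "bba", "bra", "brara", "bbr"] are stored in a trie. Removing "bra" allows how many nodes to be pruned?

After clearing the end-marker at "bra", prune upward until reaching a node still needed by another word.
Every node on "bra" is still needed (e.g. by "brab"), so nothing is freed.
Nodes removed: 0

0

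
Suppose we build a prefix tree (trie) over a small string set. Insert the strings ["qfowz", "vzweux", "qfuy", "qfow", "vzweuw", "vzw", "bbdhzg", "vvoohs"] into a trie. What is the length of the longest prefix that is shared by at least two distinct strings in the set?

Equivalently: take the maximum, over all pairs, of their longest common prefix length.
"vzweuw" and "vzweux" agree on "vzweu" (5 characters) before diverging; nothing deeper is shared.
Longest shared-prefix length: 5

5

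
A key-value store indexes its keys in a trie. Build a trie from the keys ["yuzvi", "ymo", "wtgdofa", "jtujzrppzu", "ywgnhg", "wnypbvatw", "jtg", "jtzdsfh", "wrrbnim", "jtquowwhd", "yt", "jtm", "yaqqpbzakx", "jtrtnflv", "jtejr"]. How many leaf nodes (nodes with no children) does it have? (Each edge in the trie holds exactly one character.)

A leaf is a node with no children — equivalently, the end of a word that is not a proper prefix of any other stored word.
Those words: "jtejr", "jtg", "jtm", "jtquowwhd", "jtrtnflv", "jtujzrppzu", "jtzdsfh", "wnypbvatw", "wrrbnim", "wtgdofa", "yaqqpbzakx", "ymo", "yt", "yuzvi", "ywgnhg"
Leaf count: 15

15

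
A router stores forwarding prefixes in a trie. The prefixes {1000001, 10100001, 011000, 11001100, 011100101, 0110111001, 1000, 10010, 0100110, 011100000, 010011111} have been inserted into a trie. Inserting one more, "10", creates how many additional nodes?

"10" is already a full path in the trie; only an end-marker is added.
No new nodes are needed: 0.

0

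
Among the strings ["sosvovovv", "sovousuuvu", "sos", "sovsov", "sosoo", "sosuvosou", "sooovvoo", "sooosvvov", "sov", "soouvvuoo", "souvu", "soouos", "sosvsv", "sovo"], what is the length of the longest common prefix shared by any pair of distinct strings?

Equivalently: take the maximum, over all pairs, of their longest common prefix length.
"sooosvvov" and "sooovvoo" agree on "sooo" (4 characters) before diverging; nothing deeper is shared.
Longest shared-prefix length: 4

4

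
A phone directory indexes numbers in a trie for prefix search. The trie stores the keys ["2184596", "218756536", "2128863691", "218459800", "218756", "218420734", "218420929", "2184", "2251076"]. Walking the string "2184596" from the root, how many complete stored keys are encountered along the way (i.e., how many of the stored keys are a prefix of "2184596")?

Check each prefix of "2184596" against the stored set — each match is an end-marker on the path.
Prefixes of the query that are stored words: "2184", "2184596"
Count: 2

2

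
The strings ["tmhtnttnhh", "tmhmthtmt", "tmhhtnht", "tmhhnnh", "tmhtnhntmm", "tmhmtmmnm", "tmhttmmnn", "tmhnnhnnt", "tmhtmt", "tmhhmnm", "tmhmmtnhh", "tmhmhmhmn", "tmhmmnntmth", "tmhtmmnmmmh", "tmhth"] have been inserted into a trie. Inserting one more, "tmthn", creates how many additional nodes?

3

The longest prefix of "tmthn" already in the trie is "tm" (length 2).
Each of the 3 remaining characters creates one node.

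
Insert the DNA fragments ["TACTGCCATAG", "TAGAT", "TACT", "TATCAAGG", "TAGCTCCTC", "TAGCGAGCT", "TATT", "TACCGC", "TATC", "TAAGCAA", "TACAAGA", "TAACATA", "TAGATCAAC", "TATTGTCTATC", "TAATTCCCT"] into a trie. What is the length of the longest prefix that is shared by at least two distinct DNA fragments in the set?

The deepest shared node is where two words last agree before diverging.
"TAGAT" and "TAGATCAAC" agree on "TAGAT" (5 characters) before diverging; nothing deeper is shared.
Longest shared-prefix length: 5

5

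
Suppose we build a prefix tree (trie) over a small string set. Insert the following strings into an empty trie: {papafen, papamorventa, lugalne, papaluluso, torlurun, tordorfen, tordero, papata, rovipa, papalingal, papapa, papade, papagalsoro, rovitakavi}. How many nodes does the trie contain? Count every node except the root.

Trace insertions, counting only characters that open a new branch:
  "papafen" → 7 new (p, a, p, a, f, e, n)
  "papamorventa" → prefix "papa" already present; 8 new (m, o, r, v, e, n, t, a)
  "lugalne" → 7 new (l, u, g, a, l, n, e)
  "papaluluso" → prefix "papa" already present; 6 new (l, u, l, u, s, o)
  "torlurun" → 8 new (t, o, r, l, u, r, u, n)
  "tordorfen" → prefix "tor" already present; 6 new (d, o, r, f, e, n)
  "tordero" → prefix "tord" already present; 3 new (e, r, o)
  "papata" → prefix "papa" already present; 2 new (t, a)
  "rovipa" → 6 new (r, o, v, i, p, a)
  "papalingal" → prefix "papal" already present; 5 new (i, n, g, a, l)
  "papapa" → prefix "papa" already present; 2 new (p, a)
  "papade" → prefix "papa" already present; 2 new (d, e)
  "papagalsoro" → prefix "papa" already present; 7 new (g, a, l, s, o, r, o)
  "rovitakavi" → prefix "rovi" already present; 6 new (t, a, k, a, v, i)
Total nodes = 7 + 8 + 7 + 6 + 8 + 6 + 3 + 2 + 6 + 5 + 2 + 2 + 7 + 6 = 75

75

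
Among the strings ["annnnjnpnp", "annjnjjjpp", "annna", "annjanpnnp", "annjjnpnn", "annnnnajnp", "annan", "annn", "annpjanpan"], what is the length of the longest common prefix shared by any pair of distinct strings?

5

The deepest shared node is where two words last agree before diverging.
e.g. "annnnjnpnp" and "annnnnajnp" share the prefix "annnn" of length 5; no pair shares a longer one.
Longest shared-prefix length: 5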